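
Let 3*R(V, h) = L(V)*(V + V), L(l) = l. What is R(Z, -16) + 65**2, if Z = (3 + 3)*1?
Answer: 4249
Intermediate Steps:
Z = 6 (Z = 6*1 = 6)
R(V, h) = 2*V**2/3 (R(V, h) = (V*(V + V))/3 = (V*(2*V))/3 = (2*V**2)/3 = 2*V**2/3)
R(Z, -16) + 65**2 = (2/3)*6**2 + 65**2 = (2/3)*36 + 4225 = 24 + 4225 = 4249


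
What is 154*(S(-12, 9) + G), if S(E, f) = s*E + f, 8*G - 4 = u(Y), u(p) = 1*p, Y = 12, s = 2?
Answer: -2002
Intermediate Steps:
u(p) = p
G = 2 (G = ½ + (⅛)*12 = ½ + 3/2 = 2)
S(E, f) = f + 2*E (S(E, f) = 2*E + f = f + 2*E)
154*(S(-12, 9) + G) = 154*((9 + 2*(-12)) + 2) = 154*((9 - 24) + 2) = 154*(-15 + 2) = 154*(-13) = -2002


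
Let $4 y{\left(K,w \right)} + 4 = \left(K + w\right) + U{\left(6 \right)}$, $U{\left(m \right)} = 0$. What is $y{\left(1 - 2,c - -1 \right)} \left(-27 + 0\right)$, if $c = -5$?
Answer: $\frac{243}{4} \approx 60.75$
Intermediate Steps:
$y{\left(K,w \right)} = -1 + \frac{K}{4} + \frac{w}{4}$ ($y{\left(K,w \right)} = -1 + \frac{\left(K + w\right) + 0}{4} = -1 + \frac{K + w}{4} = -1 + \left(\frac{K}{4} + \frac{w}{4}\right) = -1 + \frac{K}{4} + \frac{w}{4}$)
$y{\left(1 - 2,c - -1 \right)} \left(-27 + 0\right) = \left(-1 + \frac{1 - 2}{4} + \frac{-5 - -1}{4}\right) \left(-27 + 0\right) = \left(-1 + \frac{1 - 2}{4} + \frac{-5 + 1}{4}\right) \left(-27\right) = \left(-1 + \frac{1}{4} \left(-1\right) + \frac{1}{4} \left(-4\right)\right) \left(-27\right) = \left(-1 - \frac{1}{4} - 1\right) \left(-27\right) = \left(- \frac{9}{4}\right) \left(-27\right) = \frac{243}{4}$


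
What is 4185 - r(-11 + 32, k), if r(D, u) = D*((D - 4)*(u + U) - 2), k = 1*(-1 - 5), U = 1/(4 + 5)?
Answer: 18988/3 ≈ 6329.3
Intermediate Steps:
U = ⅑ (U = 1/9 = ⅑ ≈ 0.11111)
k = -6 (k = 1*(-6) = -6)
r(D, u) = D*(-2 + (-4 + D)*(⅑ + u)) (r(D, u) = D*((D - 4)*(u + ⅑) - 2) = D*((-4 + D)*(⅑ + u) - 2) = D*(-2 + (-4 + D)*(⅑ + u)))
4185 - r(-11 + 32, k) = 4185 - (-11 + 32)*(-22 + (-11 + 32) - 36*(-6) + 9*(-11 + 32)*(-6))/9 = 4185 - 21*(-22 + 21 + 216 + 9*21*(-6))/9 = 4185 - 21*(-22 + 21 + 216 - 1134)/9 = 4185 - 21*(-919)/9 = 4185 - 1*(-6433/3) = 4185 + 6433/3 = 18988/3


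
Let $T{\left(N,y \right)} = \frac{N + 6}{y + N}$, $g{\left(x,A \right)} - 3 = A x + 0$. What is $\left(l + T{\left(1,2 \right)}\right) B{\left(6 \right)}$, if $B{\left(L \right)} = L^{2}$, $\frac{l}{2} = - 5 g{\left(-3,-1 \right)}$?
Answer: $-2076$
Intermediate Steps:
$g{\left(x,A \right)} = 3 + A x$ ($g{\left(x,A \right)} = 3 + \left(A x + 0\right) = 3 + A x$)
$T{\left(N,y \right)} = \frac{6 + N}{N + y}$
$l = -60$ ($l = 2 \left(- 5 \left(3 - -3\right)\right) = 2 \left(- 5 \left(3 + 3\right)\right) = 2 \left(\left(-5\right) 6\right) = 2 \left(-30\right) = -60$)
$\left(l + T{\left(1,2 \right)}\right) B{\left(6 \right)} = \left(-60 + \frac{6 + 1}{1 + 2}\right) 6^{2} = \left(-60 + \frac{1}{3} \cdot 7\right) 36 = \left(-60 + \frac{7}{3}\right) 36 = \left(- \frac{173}{3}\right) 36 = -2076$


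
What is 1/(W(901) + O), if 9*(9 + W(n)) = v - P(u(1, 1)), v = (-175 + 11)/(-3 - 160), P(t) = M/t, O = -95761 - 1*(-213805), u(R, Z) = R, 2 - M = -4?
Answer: 1467/173156531 ≈ 8.4721e-6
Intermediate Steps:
M = 6 (M = 2 - 1*(-4) = 2 + 4 = 6)
O = 118044 (O = -95761 + 213805 = 118044)
P(t) = 6/t
v = 164/163 (v = -164/(-163) = -164*(-1/163) = 164/163 ≈ 1.0061)
W(n) = -14017/1467 (W(n) = -9 + (164/163 - 6/1)/9 = -9 + (164/163 - 6)/9 = -9 + (1/9)*(-814/163) = -9 - 814/1467 = -14017/1467)
1/(W(901) + O) = 1/(-14017/1467 + 118044) = 1/(173156531/1467) = 1467/173156531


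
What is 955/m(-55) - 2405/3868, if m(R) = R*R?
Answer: -716237/2340140 ≈ -0.30607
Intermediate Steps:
m(R) = R**2
955/m(-55) - 2405/3868 = 955/((-55)**2) - 2405/3868 = 955/3025 - 2405*1/3868 = 955*(1/3025) - 2405/3868 = 191/605 - 2405/3868 = -716237/2340140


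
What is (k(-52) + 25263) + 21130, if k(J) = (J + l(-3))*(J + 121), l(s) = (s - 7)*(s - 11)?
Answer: 52465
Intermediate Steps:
l(s) = (-11 + s)*(-7 + s) (l(s) = (-7 + s)*(-11 + s) = (-11 + s)*(-7 + s))
k(J) = (121 + J)*(140 + J) (k(J) = (J + (77 + (-3)² - 18*(-3)))*(J + 121) = (J + (77 + 9 + 54))*(121 + J) = (J + 140)*(121 + J) = (140 + J)*(121 + J) = (121 + J)*(140 + J))
(k(-52) + 25263) + 21130 = ((16940 + (-52)² + 261*(-52)) + 25263) + 21130 = ((16940 + 2704 - 13572) + 25263) + 21130 = (6072 + 25263) + 21130 = 31335 + 21130 = 52465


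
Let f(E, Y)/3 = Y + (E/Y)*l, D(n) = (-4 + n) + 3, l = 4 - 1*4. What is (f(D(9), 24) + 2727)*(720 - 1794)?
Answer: -3006126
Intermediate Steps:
l = 0 (l = 4 - 4 = 0)
D(n) = -1 + n
f(E, Y) = 3*Y (f(E, Y) = 3*(Y + (E/Y)*0) = 3*(Y + 0) = 3*Y)
(f(D(9), 24) + 2727)*(720 - 1794) = (3*24 + 2727)*(720 - 1794) = (72 + 2727)*(-1074) = 2799*(-1074) = -3006126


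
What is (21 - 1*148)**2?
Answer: 16129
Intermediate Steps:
(21 - 1*148)**2 = (21 - 148)**2 = (-127)**2 = 16129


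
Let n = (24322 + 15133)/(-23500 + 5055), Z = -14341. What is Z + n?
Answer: -52911840/3689 ≈ -14343.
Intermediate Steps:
n = -7891/3689 (n = 39455/(-18445) = 39455*(-1/18445) = -7891/3689 ≈ -2.1391)
Z + n = -14341 - 7891/3689 = -52911840/3689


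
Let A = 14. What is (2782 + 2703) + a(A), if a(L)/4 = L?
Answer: 5541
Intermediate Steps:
a(L) = 4*L
(2782 + 2703) + a(A) = (2782 + 2703) + 4*14 = 5485 + 56 = 5541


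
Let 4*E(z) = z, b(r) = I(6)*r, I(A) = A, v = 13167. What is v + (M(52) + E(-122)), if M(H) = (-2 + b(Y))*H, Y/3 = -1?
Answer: 24193/2 ≈ 12097.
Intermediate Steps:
Y = -3 (Y = 3*(-1) = -3)
b(r) = 6*r
E(z) = z/4
M(H) = -20*H (M(H) = (-2 + 6*(-3))*H = (-2 - 18)*H = -20*H)
v + (M(52) + E(-122)) = 13167 + (-20*52 + (¼)*(-122)) = 13167 + (-1040 - 61/2) = 13167 - 2141/2 = 24193/2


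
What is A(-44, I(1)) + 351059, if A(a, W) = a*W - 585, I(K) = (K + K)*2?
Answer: 350298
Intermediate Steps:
I(K) = 4*K (I(K) = (2*K)*2 = 4*K)
A(a, W) = -585 + W*a (A(a, W) = W*a - 585 = -585 + W*a)
A(-44, I(1)) + 351059 = (-585 + (4*1)*(-44)) + 351059 = (-585 + 4*(-44)) + 351059 = (-585 - 176) + 351059 = -761 + 351059 = 350298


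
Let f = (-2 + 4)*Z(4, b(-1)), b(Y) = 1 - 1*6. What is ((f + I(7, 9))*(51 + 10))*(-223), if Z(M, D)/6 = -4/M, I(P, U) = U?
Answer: 40809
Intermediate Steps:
b(Y) = -5 (b(Y) = 1 - 6 = -5)
Z(M, D) = -24/M (Z(M, D) = 6*(-4/M) = -24/M)
f = -12 (f = (-2 + 4)*(-24/4) = 2*(-24*¼) = 2*(-6) = -12)
((f + I(7, 9))*(51 + 10))*(-223) = ((-12 + 9)*(51 + 10))*(-223) = -3*61*(-223) = -183*(-223) = 40809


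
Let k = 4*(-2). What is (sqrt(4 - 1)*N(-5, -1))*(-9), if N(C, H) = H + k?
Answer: 81*sqrt(3) ≈ 140.30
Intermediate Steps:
k = -8
N(C, H) = -8 + H (N(C, H) = H - 8 = -8 + H)
(sqrt(4 - 1)*N(-5, -1))*(-9) = (sqrt(4 - 1)*(-8 - 1))*(-9) = (sqrt(3)*(-9))*(-9) = -9*sqrt(3)*(-9) = 81*sqrt(3)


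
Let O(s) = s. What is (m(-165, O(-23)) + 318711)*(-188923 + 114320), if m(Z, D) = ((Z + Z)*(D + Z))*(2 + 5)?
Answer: -56175387573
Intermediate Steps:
m(Z, D) = 14*Z*(D + Z) (m(Z, D) = ((2*Z)*(D + Z))*7 = (2*Z*(D + Z))*7 = 14*Z*(D + Z))
(m(-165, O(-23)) + 318711)*(-188923 + 114320) = (14*(-165)*(-23 - 165) + 318711)*(-188923 + 114320) = (14*(-165)*(-188) + 318711)*(-74603) = (434280 + 318711)*(-74603) = 752991*(-74603) = -56175387573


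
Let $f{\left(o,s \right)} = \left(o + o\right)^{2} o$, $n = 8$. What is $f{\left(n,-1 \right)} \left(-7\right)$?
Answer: $-14336$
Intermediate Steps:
$f{\left(o,s \right)} = 4 o^{3}$ ($f{\left(o,s \right)} = \left(2 o\right)^{2} o = 4 o^{2} o = 4 o^{3}$)
$f{\left(n,-1 \right)} \left(-7\right) = 4 \cdot 8^{3} \left(-7\right) = 4 \cdot 512 \left(-7\right) = 2048 \left(-7\right) = -14336$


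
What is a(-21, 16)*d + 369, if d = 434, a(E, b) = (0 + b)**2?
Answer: 111473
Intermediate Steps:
a(E, b) = b**2
a(-21, 16)*d + 369 = 16**2*434 + 369 = 256*434 + 369 = 111104 + 369 = 111473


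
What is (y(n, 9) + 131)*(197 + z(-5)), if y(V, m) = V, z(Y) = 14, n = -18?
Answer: 23843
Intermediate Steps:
(y(n, 9) + 131)*(197 + z(-5)) = (-18 + 131)*(197 + 14) = 113*211 = 23843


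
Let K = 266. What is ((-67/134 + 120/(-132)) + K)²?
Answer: 33884041/484 ≈ 70008.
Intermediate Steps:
((-67/134 + 120/(-132)) + K)² = ((-67/134 + 120/(-132)) + 266)² = ((-67*1/134 + 120*(-1/132)) + 266)² = ((-½ - 10/11) + 266)² = (-31/22 + 266)² = (5821/22)² = 33884041/484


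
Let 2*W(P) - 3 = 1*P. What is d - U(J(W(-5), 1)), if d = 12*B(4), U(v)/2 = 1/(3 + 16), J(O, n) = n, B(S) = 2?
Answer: 454/19 ≈ 23.895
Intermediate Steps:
W(P) = 3/2 + P/2 (W(P) = 3/2 + (1*P)/2 = 3/2 + P/2)
U(v) = 2/19 (U(v) = 2/(3 + 16) = 2/19)
d = 24 (d = 12*2 = 24)
d - U(J(W(-5), 1)) = 24 - 1*2/19 = 24 - 2/19 = 454/19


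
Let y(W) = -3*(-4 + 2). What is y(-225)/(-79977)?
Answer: -2/26659 ≈ -7.5022e-5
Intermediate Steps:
y(W) = 6 (y(W) = -3*(-2) = 6)
y(-225)/(-79977) = 6/(-79977) = 6*(-1/79977) = -2/26659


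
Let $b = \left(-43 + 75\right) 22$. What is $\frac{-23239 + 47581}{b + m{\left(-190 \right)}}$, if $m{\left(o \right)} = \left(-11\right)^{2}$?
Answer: $\frac{8114}{275} \approx 29.505$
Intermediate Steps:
$m{\left(o \right)} = 121$
$b = 704$ ($b = 32 \cdot 22 = 704$)
$\frac{-23239 + 47581}{b + m{\left(-190 \right)}} = \frac{-23239 + 47581}{704 + 121} = \frac{24342}{825} = 24342 \cdot \frac{1}{825} = \frac{8114}{275}$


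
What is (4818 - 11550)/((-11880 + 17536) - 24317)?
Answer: 6732/18661 ≈ 0.36075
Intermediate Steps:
(4818 - 11550)/((-11880 + 17536) - 24317) = -6732/(5656 - 24317) = -6732/(-18661) = -6732*(-1/18661) = 6732/18661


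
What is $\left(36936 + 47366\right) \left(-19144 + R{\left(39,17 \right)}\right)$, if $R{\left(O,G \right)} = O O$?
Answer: $-1485654146$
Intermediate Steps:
$R{\left(O,G \right)} = O^{2}$
$\left(36936 + 47366\right) \left(-19144 + R{\left(39,17 \right)}\right) = \left(36936 + 47366\right) \left(-19144 + 39^{2}\right) = 84302 \left(-19144 + 1521\right) = 84302 \left(-17623\right) = -1485654146$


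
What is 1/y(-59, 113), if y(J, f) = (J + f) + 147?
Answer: 1/201 ≈ 0.0049751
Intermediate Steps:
y(J, f) = 147 + J + f
1/y(-59, 113) = 1/(147 - 59 + 113) = 1/201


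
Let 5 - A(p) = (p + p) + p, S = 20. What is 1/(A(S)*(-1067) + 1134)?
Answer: 1/59819 ≈ 1.6717e-5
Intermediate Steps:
A(p) = 5 - 3*p (A(p) = 5 - ((p + p) + p) = 5 - (2*p + p) = 5 - 3*p)
1/(A(S)*(-1067) + 1134) = 1/((5 - 3*20)*(-1067) + 1134) = 1/((5 - 60)*(-1067) + 1134) = 1/(-55*(-1067) + 1134) = 1/(58685 + 1134) = 1/59819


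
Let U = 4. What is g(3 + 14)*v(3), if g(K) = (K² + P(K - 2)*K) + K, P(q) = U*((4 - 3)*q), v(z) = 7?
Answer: 9282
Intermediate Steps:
P(q) = 4*q (P(q) = 4*((4 - 3)*q) = 4*(1*q) = 4*q)
g(K) = K + K² + K*(-8 + 4*K) (g(K) = (K² + (4*(K - 2))*K) + K = (K² + (4*(-2 + K))*K) + K = (K² + (-8 + 4*K)*K) + K = (K² + K*(-8 + 4*K)) + K = K + K² + K*(-8 + 4*K))
g(3 + 14)*v(3) = ((3 + 14)*(-7 + 5*(3 + 14)))*7 = (17*(-7 + 5*17))*7 = (17*(-7 + 85))*7 = (17*78)*7 = 1326*7 = 9282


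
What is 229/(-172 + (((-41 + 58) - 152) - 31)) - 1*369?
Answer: -124951/338 ≈ -369.68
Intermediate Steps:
229/(-172 + (((-41 + 58) - 152) - 31)) - 1*369 = 229/(-172 + ((17 - 152) - 31)) - 369 = 229/(-172 + (-135 - 31)) - 369 = 229/(-172 - 166) - 369 = 229/(-338) - 369 = -1/338*229 - 369 = -229/338 - 369 = -124951/338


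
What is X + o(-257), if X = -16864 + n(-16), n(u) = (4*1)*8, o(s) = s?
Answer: -17089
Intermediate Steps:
n(u) = 32 (n(u) = 4*8 = 32)
X = -16832 (X = -16864 + 32 = -16832)
X + o(-257) = -16832 - 257 = -17089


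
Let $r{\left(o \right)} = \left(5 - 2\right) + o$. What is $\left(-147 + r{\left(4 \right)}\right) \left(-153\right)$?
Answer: $21420$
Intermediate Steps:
$r{\left(o \right)} = 3 + o$
$\left(-147 + r{\left(4 \right)}\right) \left(-153\right) = \left(-147 + \left(3 + 4\right)\right) \left(-153\right) = \left(-147 + 7\right) \left(-153\right) = \left(-140\right) \left(-153\right) = 21420$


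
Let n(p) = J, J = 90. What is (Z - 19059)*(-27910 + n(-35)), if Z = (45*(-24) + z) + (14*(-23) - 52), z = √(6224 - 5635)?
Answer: 570671660 - 27820*√589 ≈ 5.7000e+8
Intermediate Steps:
z = √589 ≈ 24.269
n(p) = 90
Z = -1454 + √589 (Z = (45*(-24) + √589) + (14*(-23) - 52) = (-1080 + √589) + (-322 - 52) = (-1080 + √589) - 374 = -1454 + √589 ≈ -1429.7)
(Z - 19059)*(-27910 + n(-35)) = ((-1454 + √589) - 19059)*(-27910 + 90) = (-20513 + √589)*(-27820) = 570671660 - 27820*√589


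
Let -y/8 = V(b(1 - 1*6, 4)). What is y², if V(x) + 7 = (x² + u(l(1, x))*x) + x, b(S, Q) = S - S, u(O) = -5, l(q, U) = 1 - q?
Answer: 3136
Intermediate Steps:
b(S, Q) = 0
V(x) = -7 + x² - 4*x (V(x) = -7 + ((x² - 5*x) + x) = -7 + (x² - 4*x) = -7 + x² - 4*x)
y = 56 (y = -8*(-7 + 0² - 4*0) = -8*(-7 + 0 + 0) = -8*(-7) = 56)
y² = 56² = 3136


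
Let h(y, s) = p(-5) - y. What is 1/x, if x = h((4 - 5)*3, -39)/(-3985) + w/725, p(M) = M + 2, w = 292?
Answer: 725/292 ≈ 2.4829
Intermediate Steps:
p(M) = 2 + M
h(y, s) = -3 - y (h(y, s) = (2 - 5) - y = -3 - y)
x = 292/725 (x = (-3 - (4 - 5)*3)/(-3985) + 292/725 = (-3 - (-1)*3)*(-1/3985) + 292*(1/725) = (-3 - 1*(-3))*(-1/3985) + 292/725 = (-3 + 3)*(-1/3985) + 292/725 = 0*(-1/3985) + 292/725 = 0 + 292/725 = 292/725 ≈ 0.40276)
1/x = 1/(292/725) = 725/292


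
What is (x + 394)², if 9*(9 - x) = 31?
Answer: 12931216/81 ≈ 1.5964e+5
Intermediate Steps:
x = 50/9 (x = 9 - ⅑*31 = 9 - 31/9 = 50/9 ≈ 5.5556)
(x + 394)² = (50/9 + 394)² = (3596/9)² = 12931216/81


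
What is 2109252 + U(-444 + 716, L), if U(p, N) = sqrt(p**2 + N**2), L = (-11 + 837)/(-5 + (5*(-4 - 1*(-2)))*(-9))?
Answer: 2109252 + 2*sqrt(133804169)/85 ≈ 2.1095e+6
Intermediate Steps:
L = 826/85 (L = 826/(-5 + (5*(-4 + 2))*(-9)) = 826/(-5 + (5*(-2))*(-9)) = 826/(-5 - 10*(-9)) = 826/(-5 + 90) = 826/85 ≈ 9.7177)
U(p, N) = sqrt(N**2 + p**2)
2109252 + U(-444 + 716, L) = 2109252 + sqrt((826/85)**2 + (-444 + 716)**2) = 2109252 + sqrt(682276/7225 + 272**2) = 2109252 + sqrt(682276/7225 + 73984) = 2109252 + sqrt(535216676/7225) = 2109252 + 2*sqrt(133804169)/85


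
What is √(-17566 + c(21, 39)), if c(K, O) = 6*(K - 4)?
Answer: 2*I*√4366 ≈ 132.15*I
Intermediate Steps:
c(K, O) = -24 + 6*K (c(K, O) = 6*(-4 + K) = -24 + 6*K)
√(-17566 + c(21, 39)) = √(-17566 + (-24 + 6*21)) = √(-17566 + (-24 + 126)) = √(-17566 + 102) = √(-17464) = 2*I*√4366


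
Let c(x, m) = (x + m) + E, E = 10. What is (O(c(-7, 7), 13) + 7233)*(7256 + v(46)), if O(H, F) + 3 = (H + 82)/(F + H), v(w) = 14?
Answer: 52591180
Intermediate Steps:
c(x, m) = 10 + m + x (c(x, m) = (x + m) + 10 = (m + x) + 10 = 10 + m + x)
O(H, F) = -3 + (82 + H)/(F + H) (O(H, F) = -3 + (H + 82)/(F + H) = -3 + (82 + H)/(F + H))
(O(c(-7, 7), 13) + 7233)*(7256 + v(46)) = ((82 - 3*13 - 2*(10 + 7 - 7))/(13 + (10 + 7 - 7)) + 7233)*(7256 + 14) = ((82 - 39 - 2*10)/(13 + 10) + 7233)*7270 = ((82 - 39 - 20)/23 + 7233)*7270 = ((1/23)*23 + 7233)*7270 = (1 + 7233)*7270 = 7234*7270 = 52591180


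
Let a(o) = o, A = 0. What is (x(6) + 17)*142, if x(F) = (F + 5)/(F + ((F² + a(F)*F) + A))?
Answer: 94927/39 ≈ 2434.0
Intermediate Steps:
x(F) = (5 + F)/(F + 2*F²) (x(F) = (F + 5)/(F + ((F² + F*F) + 0)) = (5 + F)/(F + ((F² + F²) + 0)) = (5 + F)/(F + (2*F² + 0)) = (5 + F)/(F + 2*F²))
(x(6) + 17)*142 = ((5 + 6)/(6*(1 + 2*6)) + 17)*142 = ((⅙)*11/(1 + 12) + 17)*142 = ((⅙)*11/13 + 17)*142 = ((⅙)*(1/13)*11 + 17)*142 = (11/78 + 17)*142 = (1337/78)*142 = 94927/39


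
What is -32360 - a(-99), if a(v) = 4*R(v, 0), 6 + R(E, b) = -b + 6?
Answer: -32360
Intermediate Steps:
R(E, b) = -b (R(E, b) = -6 + (-b + 6) = -6 + (6 - b) = -b)
a(v) = 0 (a(v) = 4*(-1*0) = 4*0 = 0)
-32360 - a(-99) = -32360 - 1*0 = -32360 + 0 = -32360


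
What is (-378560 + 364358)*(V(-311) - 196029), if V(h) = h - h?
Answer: 2784003858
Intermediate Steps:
V(h) = 0
(-378560 + 364358)*(V(-311) - 196029) = (-378560 + 364358)*(0 - 196029) = -14202*(-196029) = 2784003858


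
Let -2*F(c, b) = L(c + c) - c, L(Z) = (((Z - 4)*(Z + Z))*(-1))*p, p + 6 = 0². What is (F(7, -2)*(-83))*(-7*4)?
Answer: -1944026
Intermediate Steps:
p = -6 (p = -6 + 0² = -6 + 0 = -6)
L(Z) = 12*Z*(-4 + Z) (L(Z) = (((Z - 4)*(Z + Z))*(-1))*(-6) = (((-4 + Z)*(2*Z))*(-1))*(-6) = ((2*Z*(-4 + Z))*(-1))*(-6) = -2*Z*(-4 + Z)*(-6) = 12*Z*(-4 + Z))
F(c, b) = c/2 - 12*c*(-4 + 2*c) (F(c, b) = -(12*(c + c)*(-4 + (c + c)) - c)/2 = -(12*(2*c)*(-4 + 2*c) - c)/2 = -(24*c*(-4 + 2*c) - c)/2 = -(-c + 24*c*(-4 + 2*c))/2 = c/2 - 12*c*(-4 + 2*c))
(F(7, -2)*(-83))*(-7*4) = (((½)*7*(97 - 48*7))*(-83))*(-7*4) = (((½)*7*(97 - 336))*(-83))*(-28) = (((½)*7*(-239))*(-83))*(-28) = -1673/2*(-83)*(-28) = (138859/2)*(-28) = -1944026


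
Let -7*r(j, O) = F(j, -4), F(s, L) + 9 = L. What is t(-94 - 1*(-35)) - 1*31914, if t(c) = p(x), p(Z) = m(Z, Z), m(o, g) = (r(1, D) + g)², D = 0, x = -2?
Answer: -1563785/49 ≈ -31914.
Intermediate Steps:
F(s, L) = -9 + L
r(j, O) = 13/7 (r(j, O) = -(-9 - 4)/7 = -⅐*(-13) = 13/7)
m(o, g) = (13/7 + g)²
p(Z) = (13 + 7*Z)²/49
t(c) = 1/49 (t(c) = (13 + 7*(-2))²/49 = (13 - 14)²/49 = (1/49)*(-1)² = (1/49)*1 = 1/49)
t(-94 - 1*(-35)) - 1*31914 = 1/49 - 1*31914 = 1/49 - 31914 = -1563785/49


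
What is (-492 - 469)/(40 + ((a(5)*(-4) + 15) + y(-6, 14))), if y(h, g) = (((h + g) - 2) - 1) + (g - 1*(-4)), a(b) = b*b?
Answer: 961/22 ≈ 43.682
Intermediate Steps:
a(b) = b²
y(h, g) = 1 + h + 2*g (y(h, g) = (((g + h) - 2) - 1) + (g + 4) = ((-2 + g + h) - 1) + (4 + g) = (-3 + g + h) + (4 + g) = 1 + h + 2*g)
(-492 - 469)/(40 + ((a(5)*(-4) + 15) + y(-6, 14))) = (-492 - 469)/(40 + ((5²*(-4) + 15) + (1 - 6 + 2*14))) = -961/(40 + ((25*(-4) + 15) + (1 - 6 + 28))) = -961/(40 + ((-100 + 15) + 23)) = -961/(40 + (-85 + 23)) = -961/(40 - 62) = -961/(-22) = -961*(-1/22) = 961/22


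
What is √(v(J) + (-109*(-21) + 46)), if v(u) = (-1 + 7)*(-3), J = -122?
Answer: √2317 ≈ 48.135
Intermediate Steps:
v(u) = -18 (v(u) = 6*(-3) = -18)
√(v(J) + (-109*(-21) + 46)) = √(-18 + (-109*(-21) + 46)) = √(-18 + (2289 + 46)) = √(-18 + 2335) = √2317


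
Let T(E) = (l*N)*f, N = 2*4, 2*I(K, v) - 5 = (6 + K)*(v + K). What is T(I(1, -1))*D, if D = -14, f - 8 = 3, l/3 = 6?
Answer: -22176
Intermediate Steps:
l = 18 (l = 3*6 = 18)
f = 11 (f = 8 + 3 = 11)
I(K, v) = 5/2 + (6 + K)*(K + v)/2 (I(K, v) = 5/2 + ((6 + K)*(v + K))/2 = 5/2 + ((6 + K)*(K + v))/2 = 5/2 + (6 + K)*(K + v)/2)
N = 8
T(E) = 1584 (T(E) = (18*8)*11 = 144*11 = 1584)
T(I(1, -1))*D = 1584*(-14) = -22176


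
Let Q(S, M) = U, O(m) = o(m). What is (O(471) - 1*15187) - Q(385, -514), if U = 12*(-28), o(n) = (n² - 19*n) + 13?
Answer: 198054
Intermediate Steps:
o(n) = 13 + n² - 19*n
O(m) = 13 + m² - 19*m
U = -336
Q(S, M) = -336
(O(471) - 1*15187) - Q(385, -514) = ((13 + 471² - 19*471) - 1*15187) - 1*(-336) = ((13 + 221841 - 8949) - 15187) + 336 = (212905 - 15187) + 336 = 197718 + 336 = 198054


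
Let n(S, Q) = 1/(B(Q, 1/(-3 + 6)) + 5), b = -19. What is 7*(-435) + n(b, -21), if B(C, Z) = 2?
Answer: -21314/7 ≈ -3044.9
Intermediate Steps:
n(S, Q) = 1/7 (n(S, Q) = 1/(2 + 5) = 1/7)
7*(-435) + n(b, -21) = 7*(-435) + 1/7 = -3045 + 1/7 = -21314/7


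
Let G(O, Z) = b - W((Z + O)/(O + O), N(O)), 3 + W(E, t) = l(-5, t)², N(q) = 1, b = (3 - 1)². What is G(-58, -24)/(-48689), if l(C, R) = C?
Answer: 18/48689 ≈ 0.00036969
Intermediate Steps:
b = 4 (b = 2² = 4)
W(E, t) = 22 (W(E, t) = -3 + (-5)² = -3 + 25 = 22)
G(O, Z) = -18 (G(O, Z) = 4 - 1*22 = 4 - 22 = -18)
G(-58, -24)/(-48689) = -18/(-48689) = -18*(-1/48689) = 18/48689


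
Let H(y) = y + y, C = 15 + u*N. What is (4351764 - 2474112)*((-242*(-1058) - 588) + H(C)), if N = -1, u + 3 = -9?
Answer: 479743841304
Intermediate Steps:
u = -12 (u = -3 - 9 = -12)
C = 27 (C = 15 - 12*(-1) = 15 + 12 = 27)
H(y) = 2*y
(4351764 - 2474112)*((-242*(-1058) - 588) + H(C)) = (4351764 - 2474112)*((-242*(-1058) - 588) + 2*27) = 1877652*((256036 - 588) + 54) = 1877652*(255448 + 54) = 1877652*255502 = 479743841304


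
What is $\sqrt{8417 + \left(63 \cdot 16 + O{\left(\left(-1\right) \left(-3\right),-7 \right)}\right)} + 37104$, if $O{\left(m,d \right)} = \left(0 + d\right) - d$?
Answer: $37104 + 5 \sqrt{377} \approx 37201.0$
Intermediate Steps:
$O{\left(m,d \right)} = 0$ ($O{\left(m,d \right)} = d - d = 0$)
$\sqrt{8417 + \left(63 \cdot 16 + O{\left(\left(-1\right) \left(-3\right),-7 \right)}\right)} + 37104 = \sqrt{8417 + \left(63 \cdot 16 + 0\right)} + 37104 = \sqrt{8417 + \left(1008 + 0\right)} + 37104 = \sqrt{8417 + 1008} + 37104 = \sqrt{9425} + 37104 = 5 \sqrt{377} + 37104 = 37104 + 5 \sqrt{377}$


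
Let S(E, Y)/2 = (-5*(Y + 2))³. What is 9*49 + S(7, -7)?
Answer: 31691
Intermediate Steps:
S(E, Y) = 2*(-10 - 5*Y)³ (S(E, Y) = 2*(-5*(Y + 2))³ = 2*(-5*(2 + Y))³ = 2*(-10 - 5*Y)³)
9*49 + S(7, -7) = 9*49 - 250*(2 - 7)³ = 441 - 250*(-5)³ = 441 - 250*(-125) = 441 + 31250 = 31691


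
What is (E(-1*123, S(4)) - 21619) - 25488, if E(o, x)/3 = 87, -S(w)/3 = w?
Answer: -46846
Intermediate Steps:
S(w) = -3*w
E(o, x) = 261 (E(o, x) = 3*87 = 261)
(E(-1*123, S(4)) - 21619) - 25488 = (261 - 21619) - 25488 = -21358 - 25488 = -46846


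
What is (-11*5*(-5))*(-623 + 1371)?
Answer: 205700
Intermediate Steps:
(-11*5*(-5))*(-623 + 1371) = -55*(-5)*748 = 275*748 = 205700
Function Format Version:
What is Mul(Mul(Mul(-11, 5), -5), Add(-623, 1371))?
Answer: 205700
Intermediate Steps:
Mul(Mul(Mul(-11, 5), -5), Add(-623, 1371)) = Mul(Mul(-55, -5), 748) = Mul(275, 748) = 205700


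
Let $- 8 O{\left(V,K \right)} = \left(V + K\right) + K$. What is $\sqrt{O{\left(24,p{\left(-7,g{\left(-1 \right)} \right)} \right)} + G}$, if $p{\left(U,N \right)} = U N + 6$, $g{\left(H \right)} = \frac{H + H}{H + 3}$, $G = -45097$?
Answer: $\frac{i \sqrt{180413}}{2} \approx 212.38 i$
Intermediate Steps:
$g{\left(H \right)} = \frac{2 H}{3 + H}$
$p{\left(U,N \right)} = 6 + N U$ ($p{\left(U,N \right)} = N U + 6 = 6 + N U$)
$O{\left(V,K \right)} = - \frac{K}{4} - \frac{V}{8}$ ($O{\left(V,K \right)} = - \frac{\left(V + K\right) + K}{8} = - \frac{\left(K + V\right) + K}{8} = - \frac{V + 2 K}{8} = - \frac{K}{4} - \frac{V}{8}$)
$\sqrt{O{\left(24,p{\left(-7,g{\left(-1 \right)} \right)} \right)} + G} = \sqrt{\left(- \frac{6 + 2 \left(-1\right) \frac{1}{3 - 1} \left(-7\right)}{4} - 3\right) - 45097} = \sqrt{\left(- \frac{6 + 2 \left(-1\right) \frac{1}{2} \left(-7\right)}{4} - 3\right) - 45097} = \sqrt{\left(- \frac{6 - -7}{4} - 3\right) - 45097} = \sqrt{\left(- \frac{6 + 7}{4} - 3\right) - 45097} = \sqrt{\left(\left(- \frac{1}{4}\right) 13 - 3\right) - 45097} = \sqrt{\left(- \frac{13}{4} - 3\right) - 45097} = \sqrt{- \frac{25}{4} - 45097} = \sqrt{- \frac{180413}{4}} = \frac{i \sqrt{180413}}{2}$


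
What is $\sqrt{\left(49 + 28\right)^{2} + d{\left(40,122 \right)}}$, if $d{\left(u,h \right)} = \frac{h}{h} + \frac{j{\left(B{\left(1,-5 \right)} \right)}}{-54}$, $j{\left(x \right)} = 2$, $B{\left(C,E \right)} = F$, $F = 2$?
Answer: $\frac{\sqrt{480327}}{9} \approx 77.006$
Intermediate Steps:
$B{\left(C,E \right)} = 2$
$d{\left(u,h \right)} = \frac{26}{27}$ ($d{\left(u,h \right)} = \frac{h}{h} + \frac{2}{-54} = 1 + 2 \left(- \frac{1}{54}\right) = 1 - \frac{1}{27} = \frac{26}{27}$)
$\sqrt{\left(49 + 28\right)^{2} + d{\left(40,122 \right)}} = \sqrt{\left(49 + 28\right)^{2} + \frac{26}{27}} = \sqrt{77^{2} + \frac{26}{27}} = \sqrt{5929 + \frac{26}{27}} = \sqrt{\frac{160109}{27}} = \frac{\sqrt{480327}}{9}$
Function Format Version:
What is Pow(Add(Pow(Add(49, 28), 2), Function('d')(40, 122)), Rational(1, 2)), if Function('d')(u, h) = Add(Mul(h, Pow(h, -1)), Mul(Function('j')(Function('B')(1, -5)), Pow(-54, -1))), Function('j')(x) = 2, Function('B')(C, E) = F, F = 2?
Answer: Mul(Rational(1, 9), Pow(480327, Rational(1, 2))) ≈ 77.006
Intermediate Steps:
Function('B')(C, E) = 2
Function('d')(u, h) = Rational(26, 27) (Function('d')(u, h) = Add(Mul(h, Pow(h, -1)), Mul(2, Pow(-54, -1))) = Add(1, Mul(2, Rational(-1, 54))) = Add(1, Rational(-1, 27)) = Rational(26, 27))
Pow(Add(Pow(Add(49, 28), 2), Function('d')(40, 122)), Rational(1, 2)) = Pow(Add(Pow(Add(49, 28), 2), Rational(26, 27)), Rational(1, 2)) = Pow(Add(Pow(77, 2), Rational(26, 27)), Rational(1, 2)) = Pow(Add(5929, Rational(26, 27)), Rational(1, 2)) = Pow(Rational(160109, 27), Rational(1, 2)) = Mul(Rational(1, 9), Pow(480327, Rational(1, 2)))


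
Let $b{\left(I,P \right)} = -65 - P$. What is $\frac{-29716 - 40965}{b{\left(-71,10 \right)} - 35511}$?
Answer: $\frac{70681}{35586} \approx 1.9862$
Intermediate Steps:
$\frac{-29716 - 40965}{b{\left(-71,10 \right)} - 35511} = \frac{-29716 - 40965}{\left(-65 - 10\right) - 35511} = \frac{-29716 - 40965}{-75 - 35511} = - \frac{70681}{-35586} = \left(-70681\right) \left(- \frac{1}{35586}\right) = \frac{70681}{35586}$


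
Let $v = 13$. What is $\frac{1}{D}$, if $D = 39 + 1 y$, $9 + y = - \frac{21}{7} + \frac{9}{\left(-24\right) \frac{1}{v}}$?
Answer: $\frac{8}{177} \approx 0.045198$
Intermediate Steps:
$y = - \frac{135}{8}$ ($y = -9 + \left(- \frac{21}{7} + \frac{9}{\left(-24\right) \frac{1}{13}}\right) = -9 + \left(\left(-21\right) \frac{1}{7} + \frac{9}{\left(-24\right) \frac{1}{13}}\right) = -9 + \left(-3 + \frac{9}{- \frac{24}{13}}\right) = -9 + \left(-3 + 9 \left(- \frac{13}{24}\right)\right) = -9 - \frac{63}{8} = - \frac{135}{8} \approx -16.875$)
$D = \frac{177}{8}$ ($D = 39 + 1 \left(- \frac{135}{8}\right) = 39 - \frac{135}{8} = \frac{177}{8} \approx 22.125$)
$\frac{1}{D} = \frac{1}{\frac{177}{8}} = \frac{8}{177}$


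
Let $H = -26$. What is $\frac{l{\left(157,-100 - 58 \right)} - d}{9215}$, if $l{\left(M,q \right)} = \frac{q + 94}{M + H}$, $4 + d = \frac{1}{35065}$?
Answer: $\frac{16129769}{42329240725} \approx 0.00038105$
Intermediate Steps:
$d = - \frac{140259}{35065}$ ($d = -4 + \frac{1}{35065} = - \frac{140259}{35065} \approx -4.0$)
$l{\left(M,q \right)} = \frac{94 + q}{-26 + M}$ ($l{\left(M,q \right)} = \frac{q + 94}{M - 26} = \frac{94 + q}{-26 + M}$)
$\frac{l{\left(157,-100 - 58 \right)} - d}{9215} = \frac{\frac{94 - 158}{-26 + 157} - - \frac{140259}{35065}}{9215} = \left(\frac{94 - 158}{131} + \frac{140259}{35065}\right) \frac{1}{9215} = \left(\frac{1}{131} \left(-64\right) + \frac{140259}{35065}\right) \frac{1}{9215} = \left(- \frac{64}{131} + \frac{140259}{35065}\right) \frac{1}{9215} = \frac{16129769}{4593515} \cdot \frac{1}{9215} = \frac{16129769}{42329240725}$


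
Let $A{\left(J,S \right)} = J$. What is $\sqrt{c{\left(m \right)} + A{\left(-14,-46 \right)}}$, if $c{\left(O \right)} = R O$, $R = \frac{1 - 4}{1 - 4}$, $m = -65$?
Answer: $i \sqrt{79} \approx 8.8882 i$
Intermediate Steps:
$R = 1$ ($R = - \frac{3}{-3} = \left(-3\right) \left(- \frac{1}{3}\right) = 1$)
$c{\left(O \right)} = O$ ($c{\left(O \right)} = 1 O = O$)
$\sqrt{c{\left(m \right)} + A{\left(-14,-46 \right)}} = \sqrt{-65 - 14} = \sqrt{-79} = i \sqrt{79}$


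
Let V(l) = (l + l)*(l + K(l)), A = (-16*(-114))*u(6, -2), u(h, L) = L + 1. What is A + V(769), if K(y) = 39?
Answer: 1240880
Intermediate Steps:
u(h, L) = 1 + L
A = -1824 (A = (-16*(-114))*(1 - 2) = 1824*(-1) = -1824)
V(l) = 2*l*(39 + l) (V(l) = (l + l)*(l + 39) = (2*l)*(39 + l) = 2*l*(39 + l))
A + V(769) = -1824 + 2*769*(39 + 769) = -1824 + 2*769*808 = -1824 + 1242704 = 1240880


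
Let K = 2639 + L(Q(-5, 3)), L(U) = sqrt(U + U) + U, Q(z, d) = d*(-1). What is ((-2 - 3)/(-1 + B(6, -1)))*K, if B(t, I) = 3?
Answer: -6590 - 5*I*sqrt(6)/2 ≈ -6590.0 - 6.1237*I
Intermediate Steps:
Q(z, d) = -d
L(U) = U + sqrt(2)*sqrt(U) (L(U) = sqrt(2*U) + U = sqrt(2)*sqrt(U) + U = U + sqrt(2)*sqrt(U))
K = 2636 + I*sqrt(6) (K = 2639 + (-1*3 + sqrt(2)*sqrt(-1*3)) = 2639 + (-3 + sqrt(2)*sqrt(-3)) = 2639 + (-3 + sqrt(2)*(I*sqrt(3))) = 2639 + (-3 + I*sqrt(6)) = 2636 + I*sqrt(6) ≈ 2636.0 + 2.4495*I)
((-2 - 3)/(-1 + B(6, -1)))*K = ((-2 - 3)/(-1 + 3))*(2636 + I*sqrt(6)) = (-5/2)*(2636 + I*sqrt(6)) = (-5*1/2)*(2636 + I*sqrt(6)) = -5*(2636 + I*sqrt(6))/2 = -6590 - 5*I*sqrt(6)/2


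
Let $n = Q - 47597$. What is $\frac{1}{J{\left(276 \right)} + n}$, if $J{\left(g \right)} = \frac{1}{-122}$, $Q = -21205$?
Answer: $- \frac{122}{8393845} \approx -1.4534 \cdot 10^{-5}$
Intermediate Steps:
$n = -68802$ ($n = -21205 - 47597 = -68802$)
$J{\left(g \right)} = - \frac{1}{122}$
$\frac{1}{J{\left(276 \right)} + n} = \frac{1}{- \frac{1}{122} - 68802} = \frac{1}{- \frac{8393845}{122}} = - \frac{122}{8393845}$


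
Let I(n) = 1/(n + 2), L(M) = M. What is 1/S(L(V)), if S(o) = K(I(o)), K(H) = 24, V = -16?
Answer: 1/24 ≈ 0.041667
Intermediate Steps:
I(n) = 1/(2 + n)
S(o) = 24
1/S(L(V)) = 1/24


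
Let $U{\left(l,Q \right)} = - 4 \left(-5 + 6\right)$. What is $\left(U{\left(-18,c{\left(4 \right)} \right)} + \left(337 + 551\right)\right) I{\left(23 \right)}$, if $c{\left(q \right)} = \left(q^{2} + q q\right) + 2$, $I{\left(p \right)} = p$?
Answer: $20332$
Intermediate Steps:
$c{\left(q \right)} = 2 + 2 q^{2}$ ($c{\left(q \right)} = \left(q^{2} + q^{2}\right) + 2 = 2 q^{2} + 2 = 2 + 2 q^{2}$)
$U{\left(l,Q \right)} = -4$ ($U{\left(l,Q \right)} = \left(-4\right) 1 = -4$)
$\left(U{\left(-18,c{\left(4 \right)} \right)} + \left(337 + 551\right)\right) I{\left(23 \right)} = \left(-4 + \left(337 + 551\right)\right) 23 = \left(-4 + 888\right) 23 = 884 \cdot 23 = 20332$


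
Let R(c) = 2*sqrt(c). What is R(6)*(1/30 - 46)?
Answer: -1379*sqrt(6)/15 ≈ -225.19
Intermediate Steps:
R(6)*(1/30 - 46) = (2*sqrt(6))*(1/30 - 46) = (2*sqrt(6))*(-1379/30) = -1379*sqrt(6)/15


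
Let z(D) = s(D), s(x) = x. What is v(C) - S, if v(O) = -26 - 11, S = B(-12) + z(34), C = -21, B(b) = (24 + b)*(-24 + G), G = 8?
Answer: 121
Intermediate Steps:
B(b) = -384 - 16*b (B(b) = (24 + b)*(-24 + 8) = (24 + b)*(-16) = -384 - 16*b)
z(D) = D
S = -158 (S = (-384 - 16*(-12)) + 34 = (-384 + 192) + 34 = -192 + 34 = -158)
v(O) = -37
v(C) - S = -37 - 1*(-158) = -37 + 158 = 121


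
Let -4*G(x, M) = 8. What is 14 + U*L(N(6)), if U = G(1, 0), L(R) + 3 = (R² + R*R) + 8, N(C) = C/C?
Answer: 0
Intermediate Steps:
N(C) = 1
L(R) = 5 + 2*R² (L(R) = -3 + ((R² + R*R) + 8) = -3 + ((R² + R²) + 8) = -3 + (2*R² + 8) = -3 + (8 + 2*R²) = 5 + 2*R²)
G(x, M) = -2 (G(x, M) = -¼*8 = -2)
U = -2
14 + U*L(N(6)) = 14 - 2*(5 + 2*1²) = 14 - 2*(5 + 2*1) = 14 - 2*(5 + 2) = 14 - 2*7 = 14 - 14 = 0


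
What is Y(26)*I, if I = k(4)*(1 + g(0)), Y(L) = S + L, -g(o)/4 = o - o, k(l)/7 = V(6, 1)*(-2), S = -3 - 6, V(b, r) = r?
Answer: -238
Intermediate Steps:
S = -9
k(l) = -14 (k(l) = 7*(1*(-2)) = 7*(-2) = -14)
g(o) = 0 (g(o) = -4*(o - o) = -4*0 = 0)
Y(L) = -9 + L
I = -14 (I = -14*(1 + 0) = -14*1 = -14)
Y(26)*I = (-9 + 26)*(-14) = 17*(-14) = -238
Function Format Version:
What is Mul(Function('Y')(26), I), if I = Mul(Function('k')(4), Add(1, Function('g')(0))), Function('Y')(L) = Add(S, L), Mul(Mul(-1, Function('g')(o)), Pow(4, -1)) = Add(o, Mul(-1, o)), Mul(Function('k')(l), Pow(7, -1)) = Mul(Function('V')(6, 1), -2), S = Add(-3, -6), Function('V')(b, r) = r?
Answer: -238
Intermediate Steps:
S = -9
Function('k')(l) = -14 (Function('k')(l) = Mul(7, Mul(1, -2)) = Mul(7, -2) = -14)
Function('g')(o) = 0 (Function('g')(o) = Mul(-4, Add(o, Mul(-1, o))) = Mul(-4, 0) = 0)
Function('Y')(L) = Add(-9, L)
I = -14 (I = Mul(-14, Add(1, 0)) = Mul(-14, 1) = -14)
Mul(Function('Y')(26), I) = Mul(Add(-9, 26), -14) = Mul(17, -14) = -238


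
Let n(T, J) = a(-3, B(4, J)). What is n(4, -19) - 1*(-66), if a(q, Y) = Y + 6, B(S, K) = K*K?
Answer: 433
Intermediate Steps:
B(S, K) = K**2
a(q, Y) = 6 + Y
n(T, J) = 6 + J**2
n(4, -19) - 1*(-66) = (6 + (-19)**2) - 1*(-66) = (6 + 361) + 66 = 367 + 66 = 433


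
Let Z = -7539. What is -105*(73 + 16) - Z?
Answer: -1806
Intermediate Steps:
-105*(73 + 16) - Z = -105*(73 + 16) - 1*(-7539) = -105*89 + 7539 = -9345 + 7539 = -1806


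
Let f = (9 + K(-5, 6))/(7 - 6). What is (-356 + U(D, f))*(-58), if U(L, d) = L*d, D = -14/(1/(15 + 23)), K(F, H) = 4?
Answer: 421776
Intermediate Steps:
D = -532 (D = -14/(1/38) = -14/1/38 = -14*38 = -1*532 = -532)
f = 13 (f = (9 + 4)/(7 - 6) = 13/1 = 13*1 = 13)
(-356 + U(D, f))*(-58) = (-356 - 532*13)*(-58) = (-356 - 6916)*(-58) = -7272*(-58) = 421776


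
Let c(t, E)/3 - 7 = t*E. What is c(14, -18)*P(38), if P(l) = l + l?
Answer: -55860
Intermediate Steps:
c(t, E) = 21 + 3*E*t (c(t, E) = 21 + 3*(t*E) = 21 + 3*(E*t) = 21 + 3*E*t)
P(l) = 2*l
c(14, -18)*P(38) = (21 + 3*(-18)*14)*(2*38) = (21 - 756)*76 = -735*76 = -55860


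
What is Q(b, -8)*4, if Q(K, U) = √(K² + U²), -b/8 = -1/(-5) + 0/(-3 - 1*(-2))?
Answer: 32*√26/5 ≈ 32.634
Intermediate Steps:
b = -8/5 (b = -8*(-1/(-5) + 0/(-3 - 1*(-2))) = -8*(-1*(-⅕) + 0/(-3 + 2)) = -8*(⅕ + 0/(-1)) = -8*(⅕ + 0*(-1)) = -8*(⅕ + 0) = -8*⅕ = -8/5 ≈ -1.6000)
Q(b, -8)*4 = √((-8/5)² + (-8)²)*4 = √(64/25 + 64)*4 = √(1664/25)*4 = (8*√26/5)*4 = 32*√26/5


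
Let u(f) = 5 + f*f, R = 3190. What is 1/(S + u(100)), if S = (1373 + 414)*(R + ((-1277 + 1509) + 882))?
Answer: 1/7701253 ≈ 1.2985e-7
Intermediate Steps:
u(f) = 5 + f²
S = 7691248 (S = (1373 + 414)*(3190 + ((-1277 + 1509) + 882)) = 1787*(3190 + (232 + 882)) = 1787*(3190 + 1114) = 1787*4304 = 7691248)
1/(S + u(100)) = 1/(7691248 + (5 + 100²)) = 1/(7691248 + (5 + 10000)) = 1/(7691248 + 10005) = 1/7701253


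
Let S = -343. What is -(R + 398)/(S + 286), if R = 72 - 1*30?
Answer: 440/57 ≈ 7.7193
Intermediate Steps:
R = 42 (R = 72 - 30 = 42)
-(R + 398)/(S + 286) = -(42 + 398)/(-343 + 286) = -440/(-57) = -440*(-1)/57 = -1*(-440/57) = 440/57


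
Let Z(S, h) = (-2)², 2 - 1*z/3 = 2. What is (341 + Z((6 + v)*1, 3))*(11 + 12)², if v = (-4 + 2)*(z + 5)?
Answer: 182505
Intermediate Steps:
z = 0 (z = 6 - 3*2 = 6 - 6 = 0)
v = -10 (v = (-4 + 2)*(0 + 5) = -2*5 = -10)
Z(S, h) = 4
(341 + Z((6 + v)*1, 3))*(11 + 12)² = (341 + 4)*(11 + 12)² = 345*23² = 345*529 = 182505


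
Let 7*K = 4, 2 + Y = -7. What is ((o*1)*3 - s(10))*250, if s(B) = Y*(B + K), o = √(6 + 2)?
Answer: 166500/7 + 1500*√2 ≈ 25907.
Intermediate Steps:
Y = -9 (Y = -2 - 7 = -9)
o = 2*√2 (o = √8 = 2*√2 ≈ 2.8284)
K = 4/7 (K = (⅐)*4 = 4/7 ≈ 0.57143)
s(B) = -36/7 - 9*B (s(B) = -9*(B + 4/7) = -9*(4/7 + B) = -36/7 - 9*B)
((o*1)*3 - s(10))*250 = (((2*√2)*1)*3 - (-36/7 - 9*10))*250 = ((2*√2)*3 - (-36/7 - 90))*250 = (6*√2 - 1*(-666/7))*250 = (6*√2 + 666/7)*250 = (666/7 + 6*√2)*250 = 166500/7 + 1500*√2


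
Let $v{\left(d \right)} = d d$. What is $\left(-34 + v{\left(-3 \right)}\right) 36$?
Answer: $-900$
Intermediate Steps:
$v{\left(d \right)} = d^{2}$
$\left(-34 + v{\left(-3 \right)}\right) 36 = \left(-34 + \left(-3\right)^{2}\right) 36 = \left(-34 + 9\right) 36 = \left(-25\right) 36 = -900$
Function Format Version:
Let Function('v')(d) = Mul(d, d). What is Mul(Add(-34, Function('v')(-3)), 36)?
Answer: -900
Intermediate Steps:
Function('v')(d) = Pow(d, 2)
Mul(Add(-34, Function('v')(-3)), 36) = Mul(Add(-34, Pow(-3, 2)), 36) = Mul(Add(-34, 9), 36) = Mul(-25, 36) = -900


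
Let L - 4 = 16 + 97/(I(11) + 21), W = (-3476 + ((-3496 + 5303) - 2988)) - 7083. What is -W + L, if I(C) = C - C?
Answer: 247057/21 ≈ 11765.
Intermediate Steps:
I(C) = 0
W = -11740 (W = (-3476 + (1807 - 2988)) - 7083 = (-3476 - 1181) - 7083 = -4657 - 7083 = -11740)
L = 517/21 (L = 4 + (16 + 97/(0 + 21)) = 4 + (16 + 97/21) = 4 + 433/21 = 517/21 ≈ 24.619)
-W + L = -1*(-11740) + 517/21 = 11740 + 517/21 = 247057/21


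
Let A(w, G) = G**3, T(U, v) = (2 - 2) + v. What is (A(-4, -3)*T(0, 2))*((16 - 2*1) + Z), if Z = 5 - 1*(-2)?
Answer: -1134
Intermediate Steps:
T(U, v) = v (T(U, v) = 0 + v = v)
Z = 7 (Z = 5 + 2 = 7)
(A(-4, -3)*T(0, 2))*((16 - 2*1) + Z) = ((-3)**3*2)*((16 - 2*1) + 7) = (-27*2)*((16 - 2) + 7) = -54*(14 + 7) = -54*21 = -1134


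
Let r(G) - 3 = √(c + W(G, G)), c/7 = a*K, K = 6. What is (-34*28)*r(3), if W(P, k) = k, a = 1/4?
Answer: -2856 - 1428*√6 ≈ -6353.9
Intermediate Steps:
a = ¼ (a = 1*(¼) = ¼ ≈ 0.25000)
c = 21/2 (c = 7*((¼)*6) = 7*(3/2) = 21/2 ≈ 10.500)
r(G) = 3 + √(21/2 + G)
(-34*28)*r(3) = (-34*28)*(3 + √(42 + 4*3)/2) = -952*(3 + √(42 + 12)/2) = -952*(3 + √54/2) = -952*(3 + (3*√6)/2) = -952*(3 + 3*√6/2) = -2856 - 1428*√6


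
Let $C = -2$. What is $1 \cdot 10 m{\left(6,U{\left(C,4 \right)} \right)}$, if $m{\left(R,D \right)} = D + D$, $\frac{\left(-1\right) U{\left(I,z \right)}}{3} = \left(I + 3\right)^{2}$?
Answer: $-60$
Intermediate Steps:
$U{\left(I,z \right)} = - 3 \left(3 + I\right)^{2}$ ($U{\left(I,z \right)} = - 3 \left(I + 3\right)^{2} = - 3 \left(3 + I\right)^{2}$)
$m{\left(R,D \right)} = 2 D$
$1 \cdot 10 m{\left(6,U{\left(C,4 \right)} \right)} = 1 \cdot 10 \cdot 2 \left(- 3 \left(3 - 2\right)^{2}\right) = 10 \cdot 2 \left(- 3 \cdot 1^{2}\right) = 10 \cdot 2 \left(\left(-3\right) 1\right) = 10 \cdot 2 \left(-3\right) = 10 \left(-6\right) = -60$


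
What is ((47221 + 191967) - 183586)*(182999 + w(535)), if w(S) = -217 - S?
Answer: 10133297694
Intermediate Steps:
((47221 + 191967) - 183586)*(182999 + w(535)) = ((47221 + 191967) - 183586)*(182999 + (-217 - 1*535)) = (239188 - 183586)*(182999 + (-217 - 535)) = 55602*(182999 - 752) = 55602*182247 = 10133297694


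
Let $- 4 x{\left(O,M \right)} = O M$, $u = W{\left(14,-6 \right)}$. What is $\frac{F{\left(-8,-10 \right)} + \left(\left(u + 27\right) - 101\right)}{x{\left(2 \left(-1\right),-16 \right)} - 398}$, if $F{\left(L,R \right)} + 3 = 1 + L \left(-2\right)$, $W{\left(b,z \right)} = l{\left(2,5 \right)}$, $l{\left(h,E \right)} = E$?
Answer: $\frac{55}{406} \approx 0.13547$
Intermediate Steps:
$W{\left(b,z \right)} = 5$
$u = 5$
$F{\left(L,R \right)} = -2 - 2 L$ ($F{\left(L,R \right)} = -3 + \left(1 + L \left(-2\right)\right) = -3 - \left(-1 + 2 L\right) = -2 - 2 L$)
$x{\left(O,M \right)} = - \frac{M O}{4}$ ($x{\left(O,M \right)} = - \frac{O M}{4} = - \frac{M O}{4}$)
$\frac{F{\left(-8,-10 \right)} + \left(\left(u + 27\right) - 101\right)}{x{\left(2 \left(-1\right),-16 \right)} - 398} = \frac{\left(-2 - -16\right) + \left(\left(5 + 27\right) - 101\right)}{\left(- \frac{1}{4}\right) \left(-16\right) 2 \left(-1\right) - 398} = \frac{\left(-2 + 16\right) + \left(32 - 101\right)}{\left(- \frac{1}{4}\right) \left(-16\right) \left(-2\right) - 398} = \frac{14 - 69}{-8 - 398} = - \frac{55}{-406} = \left(-55\right) \left(- \frac{1}{406}\right) = \frac{55}{406}$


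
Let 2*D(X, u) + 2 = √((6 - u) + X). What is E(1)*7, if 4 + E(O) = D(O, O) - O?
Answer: -42 + 7*√6/2 ≈ -33.427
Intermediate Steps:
D(X, u) = -1 + √(6 + X - u)/2 (D(X, u) = -1 + √((6 - u) + X)/2 = -1 + √(6 + X - u)/2)
E(O) = -5 + √6/2 - O (E(O) = -4 + ((-1 + √(6 + O - O)/2) - O) = -4 + ((-1 + √6/2) - O) = -4 + (-1 + √6/2 - O) = -5 + √6/2 - O)
E(1)*7 = (-5 + √6/2 - 1*1)*7 = (-5 + √6/2 - 1)*7 = (-6 + √6/2)*7 = -42 + 7*√6/2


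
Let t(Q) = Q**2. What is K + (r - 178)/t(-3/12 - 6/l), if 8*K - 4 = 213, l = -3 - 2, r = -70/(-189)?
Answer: -13232101/77976 ≈ -169.69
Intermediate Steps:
r = 10/27 (r = -70*(-1/189) = 10/27 ≈ 0.37037)
l = -5
K = 217/8 (K = 1/2 + (1/8)*213 = 1/2 + 213/8 = 217/8 ≈ 27.125)
K + (r - 178)/t(-3/12 - 6/l) = 217/8 + (10/27 - 178)/((-3/12 - 6/(-5))**2) = 217/8 - 4796/(27*(-3*1/12 - 6*(-1/5))**2) = 217/8 - 4796/(27*(-1/4 + 6/5)**2) = 217/8 - 4796/(27*((19/20)**2)) = 217/8 - 4796/(27*361/400) = 217/8 - 4796/27*400/361 = 217/8 - 1918400/9747 = -13232101/77976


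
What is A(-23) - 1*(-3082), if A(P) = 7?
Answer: 3089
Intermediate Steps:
A(-23) - 1*(-3082) = 7 - 1*(-3082) = 7 + 3082 = 3089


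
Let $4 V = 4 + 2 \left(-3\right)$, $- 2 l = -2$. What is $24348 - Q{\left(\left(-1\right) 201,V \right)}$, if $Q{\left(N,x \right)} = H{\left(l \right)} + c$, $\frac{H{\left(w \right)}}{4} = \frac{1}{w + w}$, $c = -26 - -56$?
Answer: $24316$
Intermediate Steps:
$l = 1$ ($l = \left(- \frac{1}{2}\right) \left(-2\right) = 1$)
$c = 30$ ($c = -26 + 56 = 30$)
$H{\left(w \right)} = \frac{2}{w}$ ($H{\left(w \right)} = \frac{4}{w + w} = \frac{4}{2 w} = 4 \frac{1}{2 w} = \frac{2}{w}$)
$V = - \frac{1}{2}$ ($V = \frac{4 + 2 \left(-3\right)}{4} = \frac{4 - 6}{4} = \frac{1}{4} \left(-2\right) = - \frac{1}{2} \approx -0.5$)
$Q{\left(N,x \right)} = 32$ ($Q{\left(N,x \right)} = \frac{2}{1} + 30 = 2 \cdot 1 + 30 = 2 + 30 = 32$)
$24348 - Q{\left(\left(-1\right) 201,V \right)} = 24348 - 32 = 24316$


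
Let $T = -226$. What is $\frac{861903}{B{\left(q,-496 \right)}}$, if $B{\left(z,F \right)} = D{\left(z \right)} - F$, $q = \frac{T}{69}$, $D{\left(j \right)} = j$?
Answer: $\frac{59471307}{33998} \approx 1749.3$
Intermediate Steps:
$q = - \frac{226}{69} \approx -3.2754$
$B{\left(z,F \right)} = z - F$
$\frac{861903}{B{\left(q,-496 \right)}} = \frac{861903}{- \frac{226}{69} - -496} = \frac{861903}{- \frac{226}{69} + 496} = \frac{861903}{\frac{33998}{69}} = 861903 \cdot \frac{69}{33998} = \frac{59471307}{33998}$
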